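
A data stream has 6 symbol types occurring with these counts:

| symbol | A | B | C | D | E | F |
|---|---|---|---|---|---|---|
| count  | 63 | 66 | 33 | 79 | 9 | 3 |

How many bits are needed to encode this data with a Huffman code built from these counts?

563

Merge the two smallest weights repeatedly:
combine F(3), E(9) → 12
combine 12, C(33) → 45
combine 45, A(63) → 108
combine B(66), D(79) → 145
combine 108, 145 → 253
The encoded length is the sum of every internal node's weight: 12 + 45 + 108 + 145 + 253 = 563 bits.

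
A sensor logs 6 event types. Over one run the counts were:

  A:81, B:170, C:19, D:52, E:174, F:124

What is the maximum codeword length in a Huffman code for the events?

Merge the two lowest-weight nodes at each step:
merge C(19) and D(52): 71
merge 71 and A(81): 152
merge F(124) and 152: 276
merge B(170) and E(174): 344
merge 276 and 344: 620
Maximum depth reached is 4.

4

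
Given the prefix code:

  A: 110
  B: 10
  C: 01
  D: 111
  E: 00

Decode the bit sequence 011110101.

CDCC

Read left to right; each codeword is recognised as soon as it completes (prefix code):
  01→C | 111→D | 01→C | 01→C
Decoded message: CDCC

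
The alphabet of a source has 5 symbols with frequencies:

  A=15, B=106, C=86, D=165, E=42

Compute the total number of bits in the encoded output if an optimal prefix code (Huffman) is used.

Build the Huffman tree bottom-up:
A(15) + E(42) → 57
57 + C(86) → 143
B(106) + 143 → 249
D(165) + 249 → 414
The encoded length is the sum of every internal node's weight: 57 + 143 + 249 + 414 = 863 bits.

863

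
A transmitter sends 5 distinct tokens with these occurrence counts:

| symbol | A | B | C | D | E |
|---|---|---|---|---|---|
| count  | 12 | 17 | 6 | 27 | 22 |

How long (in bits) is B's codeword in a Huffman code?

Build the tree from the bottom:
combine C(6), A(12) → 18
combine B(17), 18 → 35
combine E(22), D(27) → 49
combine 35, 49 → 84
The subtree containing B is merged 2 times, so code length = 2.

2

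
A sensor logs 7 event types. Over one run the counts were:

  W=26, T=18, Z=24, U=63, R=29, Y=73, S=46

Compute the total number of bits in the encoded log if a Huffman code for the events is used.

743

Greedily combine the two least-frequent nodes:
combine T(18), Z(24) → 42
combine W(26), R(29) → 55
combine 42, S(46) → 88
combine 55, U(63) → 118
combine Y(73), 88 → 161
combine 118, 161 → 279
The encoded length is the sum of every internal node's weight: 42 + 55 + 88 + 118 + 161 + 279 = 743 bits.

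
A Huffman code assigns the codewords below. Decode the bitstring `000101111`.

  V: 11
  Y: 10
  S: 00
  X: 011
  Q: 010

Read left to right; each codeword is recognised as soon as it completes (prefix code):
  00→S | 010→Q | 11→V | 11→V
Decoded message: SQVV

SQVV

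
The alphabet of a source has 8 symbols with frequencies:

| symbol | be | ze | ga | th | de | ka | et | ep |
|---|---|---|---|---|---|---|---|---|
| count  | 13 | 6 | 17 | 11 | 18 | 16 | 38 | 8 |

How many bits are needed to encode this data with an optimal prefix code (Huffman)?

Merge the two smallest weights repeatedly:
combine ze(6), ep(8) → 14
combine th(11), be(13) → 24
combine 14, ka(16) → 30
combine ga(17), de(18) → 35
combine 24, 30 → 54
combine 35, et(38) → 73
combine 54, 73 → 127
Each symbol's bit-cost is frequency × depth; summing gives 357 bits (equivalently 14 + 24 + 30 + 35 + 54 + 73 + 127).

357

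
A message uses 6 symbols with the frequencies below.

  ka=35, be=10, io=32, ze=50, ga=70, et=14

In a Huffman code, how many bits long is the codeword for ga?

2

Repeatedly merge the two smallest:
be(10) + et(14) → 24
24 + io(32) → 56
ka(35) + ze(50) → 85
56 + ga(70) → 126
85 + 126 → 211
ga sits 2 levels below the root, so its codeword is 2 bits.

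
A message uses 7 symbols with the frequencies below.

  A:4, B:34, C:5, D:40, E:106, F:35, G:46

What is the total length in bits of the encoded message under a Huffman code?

650

Merge the two smallest weights repeatedly:
combine A(4), C(5) → 9
combine 9, B(34) → 43
combine F(35), D(40) → 75
combine 43, G(46) → 89
combine 75, 89 → 164
combine E(106), 164 → 270
Each symbol's bit-cost is frequency × depth; summing gives 650 bits (equivalently 9 + 43 + 75 + 89 + 164 + 270).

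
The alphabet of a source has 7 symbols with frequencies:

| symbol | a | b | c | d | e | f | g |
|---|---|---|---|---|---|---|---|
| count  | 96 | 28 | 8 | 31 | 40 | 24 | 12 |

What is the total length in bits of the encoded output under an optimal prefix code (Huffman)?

589

Greedily combine the two least-frequent nodes:
merge c(8) and g(12): 20
merge 20 and f(24): 44
merge b(28) and d(31): 59
merge e(40) and 44: 84
merge 59 and 84: 143
merge a(96) and 143: 239
The encoded length is the sum of every internal node's weight: 20 + 44 + 59 + 84 + 143 + 239 = 589 bits.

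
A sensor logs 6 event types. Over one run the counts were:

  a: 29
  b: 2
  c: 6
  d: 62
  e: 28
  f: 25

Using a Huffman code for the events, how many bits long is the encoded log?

340

Greedily combine the two least-frequent nodes:
merge b(2) and c(6): 8
merge 8 and f(25): 33
merge e(28) and a(29): 57
merge 33 and 57: 90
merge d(62) and 90: 152
Each symbol's bit-cost is frequency × depth; summing gives 340 bits (equivalently 8 + 33 + 57 + 90 + 152).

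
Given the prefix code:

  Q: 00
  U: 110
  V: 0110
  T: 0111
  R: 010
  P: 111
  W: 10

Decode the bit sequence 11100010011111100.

PQRTPQ

Read left to right; each codeword is recognised as soon as it completes (prefix code):
  111→P | 00→Q | 010→R | 0111→T | 111→P | 00→Q
Decoded message: PQRTPQ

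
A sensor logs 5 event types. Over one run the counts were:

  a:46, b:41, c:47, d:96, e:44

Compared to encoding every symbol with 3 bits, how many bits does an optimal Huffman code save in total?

Fixed-length: 3 bits × 274 symbols = 822 bits.
Huffman merges:
merge b(41) and e(44): 85
merge a(46) and c(47): 93
merge 85 and 93: 178
merge d(96) and 178: 274
Huffman total = 85 + 93 + 178 + 274 = 630 bits.
Saving = 822 − 630 = 192 bits.

192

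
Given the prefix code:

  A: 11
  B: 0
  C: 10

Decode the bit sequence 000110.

BBBAB

Read left to right; each codeword is recognised as soon as it completes (prefix code):
  0→B | 0→B | 0→B | 11→A | 0→B
Decoded message: BBBAB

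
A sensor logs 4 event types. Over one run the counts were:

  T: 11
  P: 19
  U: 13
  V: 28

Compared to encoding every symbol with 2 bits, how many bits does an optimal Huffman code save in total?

Fixed-length: 2 bits × 71 symbols = 142 bits.
Huffman merges:
combine T(11), U(13) → 24
combine P(19), 24 → 43
combine V(28), 43 → 71
Huffman total = 24 + 43 + 71 = 138 bits.
Saving = 142 − 138 = 4 bits.

4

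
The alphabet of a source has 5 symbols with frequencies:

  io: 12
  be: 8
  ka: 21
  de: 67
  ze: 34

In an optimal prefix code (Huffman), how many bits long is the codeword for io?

Repeatedly merge the two smallest:
merge be(8) and io(12): 20
merge 20 and ka(21): 41
merge ze(34) and 41: 75
merge de(67) and 75: 142
io's leaf is at depth 4, giving a 4-bit codeword.

4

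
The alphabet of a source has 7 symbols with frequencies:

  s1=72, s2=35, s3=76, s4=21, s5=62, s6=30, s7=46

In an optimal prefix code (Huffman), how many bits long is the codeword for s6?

4

Build the tree from the bottom:
combine s4(21), s6(30) → 51
combine s2(35), s7(46) → 81
combine 51, s5(62) → 113
combine s1(72), s3(76) → 148
combine 81, 113 → 194
combine 148, 194 → 342
The subtree containing s6 is merged 4 times, so code length = 4.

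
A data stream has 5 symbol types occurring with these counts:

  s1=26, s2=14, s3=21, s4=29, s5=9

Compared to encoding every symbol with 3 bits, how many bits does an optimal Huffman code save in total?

76

Fixed-length: 3 bits × 99 symbols = 297 bits.
Huffman merges:
merge s5(9) and s2(14): 23
merge s3(21) and 23: 44
merge s1(26) and s4(29): 55
merge 44 and 55: 99
Huffman total = 23 + 44 + 55 + 99 = 221 bits.
Saving = 297 − 221 = 76 bits.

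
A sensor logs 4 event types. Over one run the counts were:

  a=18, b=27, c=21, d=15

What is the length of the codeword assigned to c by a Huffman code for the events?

Huffman merges, smallest pair first:
combine d(15), a(18) → 33
combine c(21), b(27) → 48
combine 33, 48 → 81
The subtree containing c is merged 2 times, so code length = 2.

2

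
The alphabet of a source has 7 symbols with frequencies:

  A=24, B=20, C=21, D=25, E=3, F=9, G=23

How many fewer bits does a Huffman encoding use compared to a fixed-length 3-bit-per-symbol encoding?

Fixed-length: 3 bits × 125 symbols = 375 bits.
Huffman merges:
merge E(3) and F(9): 12
merge 12 and B(20): 32
merge C(21) and G(23): 44
merge A(24) and D(25): 49
merge 32 and 44: 76
merge 49 and 76: 125
Huffman total = 12 + 32 + 44 + 49 + 76 + 125 = 338 bits.
Saving = 375 − 338 = 37 bits.

37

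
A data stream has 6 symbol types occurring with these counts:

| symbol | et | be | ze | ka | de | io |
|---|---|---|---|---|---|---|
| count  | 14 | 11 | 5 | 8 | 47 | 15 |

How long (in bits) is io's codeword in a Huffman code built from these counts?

3

Build the tree from the bottom:
merge ze(5) and ka(8): 13
merge be(11) and 13: 24
merge et(14) and io(15): 29
merge 24 and 29: 53
merge de(47) and 53: 100
The subtree containing io is merged 3 times, so code length = 3.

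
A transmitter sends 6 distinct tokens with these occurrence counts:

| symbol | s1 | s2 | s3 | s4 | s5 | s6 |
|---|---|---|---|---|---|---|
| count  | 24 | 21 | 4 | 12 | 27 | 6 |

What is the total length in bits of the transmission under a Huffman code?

Greedily combine the two least-frequent nodes:
merge s3(4) and s6(6): 10
merge 10 and s4(12): 22
merge s2(21) and 22: 43
merge s1(24) and s5(27): 51
merge 43 and 51: 94
Total encoded bits = sum of merged weights = 10 + 22 + 43 + 51 + 94 = 220.

220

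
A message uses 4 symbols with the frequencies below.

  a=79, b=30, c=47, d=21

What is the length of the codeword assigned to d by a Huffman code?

Huffman merges, smallest pair first:
combine d(21), b(30) → 51
combine c(47), 51 → 98
combine a(79), 98 → 177
The subtree containing d is merged 3 times, so code length = 3.

3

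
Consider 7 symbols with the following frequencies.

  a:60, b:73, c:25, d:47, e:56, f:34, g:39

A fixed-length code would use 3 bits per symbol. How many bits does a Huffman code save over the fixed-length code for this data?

74

Fixed-length: 3 bits × 334 symbols = 1002 bits.
Huffman merges:
merge c(25) and f(34): 59
merge g(39) and d(47): 86
merge e(56) and 59: 115
merge a(60) and b(73): 133
merge 86 and 115: 201
merge 133 and 201: 334
Huffman total = 59 + 86 + 115 + 133 + 201 + 334 = 928 bits.
Saving = 1002 − 928 = 74 bits.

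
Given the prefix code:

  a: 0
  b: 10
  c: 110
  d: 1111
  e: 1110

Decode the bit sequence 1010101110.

Read left to right; each codeword is recognised as soon as it completes (prefix code):
  10→b | 10→b | 10→b | 1110→e
Decoded message: bbbe

bbbe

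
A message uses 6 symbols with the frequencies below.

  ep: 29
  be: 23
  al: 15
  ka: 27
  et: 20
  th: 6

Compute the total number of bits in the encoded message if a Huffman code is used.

Merge the two smallest weights repeatedly:
combine th(6), al(15) → 21
combine et(20), 21 → 41
combine be(23), ka(27) → 50
combine ep(29), 41 → 70
combine 50, 70 → 120
Total encoded bits = sum of merged weights = 21 + 41 + 50 + 70 + 120 = 302.

302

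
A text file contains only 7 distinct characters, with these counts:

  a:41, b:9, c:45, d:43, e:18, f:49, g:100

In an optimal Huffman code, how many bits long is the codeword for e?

Huffman merges, smallest pair first:
b(9) + e(18) → 27
27 + a(41) → 68
d(43) + c(45) → 88
f(49) + 68 → 117
88 + g(100) → 188
117 + 188 → 305
The subtree containing e is merged 4 times, so code length = 4.

4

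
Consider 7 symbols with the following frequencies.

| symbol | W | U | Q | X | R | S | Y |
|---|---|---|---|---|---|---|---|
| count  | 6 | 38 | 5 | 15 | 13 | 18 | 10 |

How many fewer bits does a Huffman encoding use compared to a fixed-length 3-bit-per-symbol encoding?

45

Fixed-length: 3 bits × 105 symbols = 315 bits.
Huffman merges:
combine Q(5), W(6) → 11
combine Y(10), 11 → 21
combine R(13), X(15) → 28
combine S(18), 21 → 39
combine 28, U(38) → 66
combine 39, 66 → 105
Huffman total = 11 + 21 + 28 + 39 + 66 + 105 = 270 bits.
Saving = 315 − 270 = 45 bits.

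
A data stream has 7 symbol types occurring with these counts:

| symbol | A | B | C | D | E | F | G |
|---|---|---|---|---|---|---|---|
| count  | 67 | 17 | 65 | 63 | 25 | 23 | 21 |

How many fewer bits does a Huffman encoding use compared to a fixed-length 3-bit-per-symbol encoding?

Fixed-length: 3 bits × 281 symbols = 843 bits.
Huffman merges:
merge B(17) and G(21): 38
merge F(23) and E(25): 48
merge 38 and 48: 86
merge D(63) and C(65): 128
merge A(67) and 86: 153
merge 128 and 153: 281
Huffman total = 38 + 48 + 86 + 128 + 153 + 281 = 734 bits.
Saving = 843 − 734 = 109 bits.

109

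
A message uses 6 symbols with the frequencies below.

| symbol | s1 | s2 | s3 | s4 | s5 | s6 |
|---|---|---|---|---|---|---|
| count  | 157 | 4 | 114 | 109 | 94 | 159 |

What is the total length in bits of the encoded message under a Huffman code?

1579

Build the Huffman tree bottom-up:
s2(4) + s5(94) → 98
98 + s4(109) → 207
s3(114) + s1(157) → 271
s6(159) + 207 → 366
271 + 366 → 637
Total encoded bits = sum of merged weights = 98 + 207 + 271 + 366 + 637 = 1579.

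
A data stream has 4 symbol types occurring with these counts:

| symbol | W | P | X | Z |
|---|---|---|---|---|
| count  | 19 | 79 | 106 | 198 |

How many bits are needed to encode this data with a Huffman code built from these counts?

Merge the two smallest weights repeatedly:
merge W(19) and P(79): 98
merge 98 and X(106): 204
merge Z(198) and 204: 402
Each symbol's bit-cost is frequency × depth; summing gives 704 bits (equivalently 98 + 204 + 402).

704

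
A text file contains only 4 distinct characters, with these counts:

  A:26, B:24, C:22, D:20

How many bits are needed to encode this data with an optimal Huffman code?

184

Greedily combine the two least-frequent nodes:
D(20) + C(22) → 42
B(24) + A(26) → 50
42 + 50 → 92
The encoded length is the sum of every internal node's weight: 42 + 50 + 92 = 184 bits.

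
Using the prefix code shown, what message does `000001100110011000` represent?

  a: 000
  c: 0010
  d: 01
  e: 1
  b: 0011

abbba

Read left to right; each codeword is recognised as soon as it completes (prefix code):
  000→a | 0011→b | 0011→b | 0011→b | 000→a
Decoded message: abbba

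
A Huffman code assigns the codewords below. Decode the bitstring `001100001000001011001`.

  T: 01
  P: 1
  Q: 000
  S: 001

Read left to right; each codeword is recognised as soon as it completes (prefix code):
  001→S | 1→P | 000→Q | 01→T | 000→Q | 001→S | 01→T | 1→P | 001→S
Decoded message: SPQTQSTPS

SPQTQSTPS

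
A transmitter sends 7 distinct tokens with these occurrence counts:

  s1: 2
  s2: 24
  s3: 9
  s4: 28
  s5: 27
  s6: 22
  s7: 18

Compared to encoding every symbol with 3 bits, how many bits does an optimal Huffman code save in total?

Fixed-length: 3 bits × 130 symbols = 390 bits.
Huffman merges:
merge s1(2) and s3(9): 11
merge 11 and s7(18): 29
merge s6(22) and s2(24): 46
merge s5(27) and s4(28): 55
merge 29 and 46: 75
merge 55 and 75: 130
Huffman total = 11 + 29 + 46 + 55 + 75 + 130 = 346 bits.
Saving = 390 − 346 = 44 bits.

44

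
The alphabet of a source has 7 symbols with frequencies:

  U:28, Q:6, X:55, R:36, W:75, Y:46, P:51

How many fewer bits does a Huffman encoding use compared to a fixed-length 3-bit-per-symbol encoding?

Fixed-length: 3 bits × 297 symbols = 891 bits.
Huffman merges:
combine Q(6), U(28) → 34
combine 34, R(36) → 70
combine Y(46), P(51) → 97
combine X(55), 70 → 125
combine W(75), 97 → 172
combine 125, 172 → 297
Huffman total = 34 + 70 + 97 + 125 + 172 + 297 = 795 bits.
Saving = 891 − 795 = 96 bits.

96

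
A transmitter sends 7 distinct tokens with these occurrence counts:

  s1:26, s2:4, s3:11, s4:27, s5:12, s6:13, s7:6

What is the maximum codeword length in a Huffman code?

4

Merge the two lowest-weight nodes at each step:
combine s2(4), s7(6) → 10
combine 10, s3(11) → 21
combine s5(12), s6(13) → 25
combine 21, 25 → 46
combine s1(26), s4(27) → 53
combine 46, 53 → 99
Maximum depth reached is 4.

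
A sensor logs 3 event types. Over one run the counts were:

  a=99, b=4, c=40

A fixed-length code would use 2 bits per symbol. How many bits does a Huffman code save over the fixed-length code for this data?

99

Fixed-length: 2 bits × 143 symbols = 286 bits.
Huffman merges:
combine b(4), c(40) → 44
combine 44, a(99) → 143
Huffman total = 44 + 143 = 187 bits.
Saving = 286 − 187 = 99 bits.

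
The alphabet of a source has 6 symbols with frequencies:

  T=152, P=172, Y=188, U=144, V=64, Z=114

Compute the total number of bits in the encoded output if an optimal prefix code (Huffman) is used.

Build the Huffman tree bottom-up:
merge V(64) and Z(114): 178
merge U(144) and T(152): 296
merge P(172) and 178: 350
merge Y(188) and 296: 484
merge 350 and 484: 834
Total encoded bits = sum of merged weights = 178 + 296 + 350 + 484 + 834 = 2142.

2142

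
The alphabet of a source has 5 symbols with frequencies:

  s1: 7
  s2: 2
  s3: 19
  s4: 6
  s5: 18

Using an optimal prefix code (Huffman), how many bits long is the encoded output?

Build the Huffman tree bottom-up:
s2(2) + s4(6) → 8
s1(7) + 8 → 15
15 + s5(18) → 33
s3(19) + 33 → 52
Total encoded bits = sum of merged weights = 8 + 15 + 33 + 52 = 108.

108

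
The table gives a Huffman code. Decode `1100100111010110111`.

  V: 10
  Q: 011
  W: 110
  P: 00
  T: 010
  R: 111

WTQVVWR

Read left to right; each codeword is recognised as soon as it completes (prefix code):
  110→W | 010→T | 011→Q | 10→V | 10→V | 110→W | 111→R
Decoded message: WTQVVWR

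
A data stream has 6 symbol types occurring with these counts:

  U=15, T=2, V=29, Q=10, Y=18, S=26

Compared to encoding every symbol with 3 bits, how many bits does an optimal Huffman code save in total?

61

Fixed-length: 3 bits × 100 symbols = 300 bits.
Huffman merges:
combine T(2), Q(10) → 12
combine 12, U(15) → 27
combine Y(18), S(26) → 44
combine 27, V(29) → 56
combine 44, 56 → 100
Huffman total = 12 + 27 + 44 + 56 + 100 = 239 bits.
Saving = 300 − 239 = 61 bits.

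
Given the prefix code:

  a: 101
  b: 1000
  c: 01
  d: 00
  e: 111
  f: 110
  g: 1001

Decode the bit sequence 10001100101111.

Read left to right; each codeword is recognised as soon as it completes (prefix code):
  1000→b | 110→f | 01→c | 01→c | 111→e
Decoded message: bfcce

bfcce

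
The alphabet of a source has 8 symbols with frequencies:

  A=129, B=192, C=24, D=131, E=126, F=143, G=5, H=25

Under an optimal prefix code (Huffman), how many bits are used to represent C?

Build the tree from the bottom:
G(5) + C(24) → 29
H(25) + 29 → 54
54 + E(126) → 180
A(129) + D(131) → 260
F(143) + 180 → 323
B(192) + 260 → 452
323 + 452 → 775
The subtree containing C is merged 5 times, so code length = 5.

5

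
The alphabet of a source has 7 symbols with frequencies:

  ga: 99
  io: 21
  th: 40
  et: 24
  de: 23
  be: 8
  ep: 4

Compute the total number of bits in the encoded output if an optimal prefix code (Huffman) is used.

504

Merge the two smallest weights repeatedly:
combine ep(4), be(8) → 12
combine 12, io(21) → 33
combine de(23), et(24) → 47
combine 33, th(40) → 73
combine 47, 73 → 120
combine ga(99), 120 → 219
The encoded length is the sum of every internal node's weight: 12 + 33 + 47 + 73 + 120 + 219 = 504 bits.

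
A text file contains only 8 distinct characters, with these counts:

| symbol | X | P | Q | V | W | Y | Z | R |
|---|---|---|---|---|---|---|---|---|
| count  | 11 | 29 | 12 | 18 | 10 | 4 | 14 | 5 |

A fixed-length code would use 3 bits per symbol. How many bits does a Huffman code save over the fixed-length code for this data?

20

Fixed-length: 3 bits × 103 symbols = 309 bits.
Huffman merges:
Y(4) + R(5) → 9
9 + W(10) → 19
X(11) + Q(12) → 23
Z(14) + V(18) → 32
19 + 23 → 42
P(29) + 32 → 61
42 + 61 → 103
Huffman total = 9 + 19 + 23 + 32 + 42 + 61 + 103 = 289 bits.
Saving = 309 − 289 = 20 bits.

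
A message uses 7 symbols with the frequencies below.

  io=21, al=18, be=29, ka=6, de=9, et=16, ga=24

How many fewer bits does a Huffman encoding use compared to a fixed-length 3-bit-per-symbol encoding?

38

Fixed-length: 3 bits × 123 symbols = 369 bits.
Huffman merges:
combine ka(6), de(9) → 15
combine 15, et(16) → 31
combine al(18), io(21) → 39
combine ga(24), be(29) → 53
combine 31, 39 → 70
combine 53, 70 → 123
Huffman total = 15 + 31 + 39 + 53 + 70 + 123 = 331 bits.
Saving = 369 − 331 = 38 bits.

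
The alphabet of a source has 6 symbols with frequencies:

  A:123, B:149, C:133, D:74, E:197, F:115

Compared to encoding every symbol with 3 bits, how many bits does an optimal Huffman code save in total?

Fixed-length: 3 bits × 791 symbols = 2373 bits.
Huffman merges:
merge D(74) and F(115): 189
merge A(123) and C(133): 256
merge B(149) and 189: 338
merge E(197) and 256: 453
merge 338 and 453: 791
Huffman total = 189 + 256 + 338 + 453 + 791 = 2027 bits.
Saving = 2373 − 2027 = 346 bits.

346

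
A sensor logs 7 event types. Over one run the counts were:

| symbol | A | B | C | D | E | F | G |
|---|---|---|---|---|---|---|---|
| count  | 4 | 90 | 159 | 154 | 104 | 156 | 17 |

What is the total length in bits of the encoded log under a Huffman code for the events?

1715

Merge the two smallest weights repeatedly:
merge A(4) and G(17): 21
merge 21 and B(90): 111
merge E(104) and 111: 215
merge D(154) and F(156): 310
merge C(159) and 215: 374
merge 310 and 374: 684
Total encoded bits = sum of merged weights = 21 + 111 + 215 + 310 + 374 + 684 = 1715.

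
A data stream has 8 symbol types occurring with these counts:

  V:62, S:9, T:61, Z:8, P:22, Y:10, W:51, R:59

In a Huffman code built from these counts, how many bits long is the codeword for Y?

Build the tree from the bottom:
Z(8) + S(9) → 17
Y(10) + 17 → 27
P(22) + 27 → 49
49 + W(51) → 100
R(59) + T(61) → 120
V(62) + 100 → 162
120 + 162 → 282
The subtree containing Y is merged 5 times, so code length = 5.

5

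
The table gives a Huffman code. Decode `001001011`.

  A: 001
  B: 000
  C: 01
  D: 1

AACD

Read left to right; each codeword is recognised as soon as it completes (prefix code):
  001→A | 001→A | 01→C | 1→D
Decoded message: AACD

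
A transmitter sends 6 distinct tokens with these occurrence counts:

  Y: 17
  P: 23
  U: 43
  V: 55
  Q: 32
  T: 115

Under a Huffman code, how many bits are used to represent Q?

Huffman merges, smallest pair first:
Y(17) + P(23) → 40
Q(32) + 40 → 72
U(43) + V(55) → 98
72 + 98 → 170
T(115) + 170 → 285
Q sits 3 levels below the root, so its codeword is 3 bits.

3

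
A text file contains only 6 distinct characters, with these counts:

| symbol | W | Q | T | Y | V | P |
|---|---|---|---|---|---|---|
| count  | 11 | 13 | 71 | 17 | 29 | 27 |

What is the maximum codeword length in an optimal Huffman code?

Merge the two lowest-weight nodes at each step:
merge W(11) and Q(13): 24
merge Y(17) and 24: 41
merge P(27) and V(29): 56
merge 41 and 56: 97
merge T(71) and 97: 168
The rarest symbols sit at the bottom; the longest codeword is 4 bits.

4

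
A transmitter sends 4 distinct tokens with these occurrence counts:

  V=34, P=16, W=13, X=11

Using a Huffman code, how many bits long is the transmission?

138

Merge the two smallest weights repeatedly:
merge X(11) and W(13): 24
merge P(16) and 24: 40
merge V(34) and 40: 74
Total encoded bits = sum of merged weights = 24 + 40 + 74 = 138.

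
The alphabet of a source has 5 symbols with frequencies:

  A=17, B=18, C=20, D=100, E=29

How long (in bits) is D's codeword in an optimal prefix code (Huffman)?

Build the tree from the bottom:
merge A(17) and B(18): 35
merge C(20) and E(29): 49
merge 35 and 49: 84
merge 84 and D(100): 184
D is merged only at the final step, so code length = 1.

1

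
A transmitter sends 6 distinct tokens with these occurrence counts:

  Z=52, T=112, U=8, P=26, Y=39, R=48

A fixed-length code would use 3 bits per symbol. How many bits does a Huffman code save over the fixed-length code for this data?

190

Fixed-length: 3 bits × 285 symbols = 855 bits.
Huffman merges:
merge U(8) and P(26): 34
merge 34 and Y(39): 73
merge R(48) and Z(52): 100
merge 73 and 100: 173
merge T(112) and 173: 285
Huffman total = 34 + 73 + 100 + 173 + 285 = 665 bits.
Saving = 855 − 665 = 190 bits.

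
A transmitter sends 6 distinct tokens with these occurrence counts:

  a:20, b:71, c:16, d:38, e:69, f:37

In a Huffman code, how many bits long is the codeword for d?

Repeatedly merge the two smallest:
combine c(16), a(20) → 36
combine 36, f(37) → 73
combine d(38), e(69) → 107
combine b(71), 73 → 144
combine 107, 144 → 251
d sits 2 levels below the root, so its codeword is 2 bits.

2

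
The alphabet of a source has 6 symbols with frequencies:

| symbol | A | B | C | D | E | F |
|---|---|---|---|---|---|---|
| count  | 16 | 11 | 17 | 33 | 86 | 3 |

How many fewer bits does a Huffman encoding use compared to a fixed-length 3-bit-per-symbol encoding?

161

Fixed-length: 3 bits × 166 symbols = 498 bits.
Huffman merges:
merge F(3) and B(11): 14
merge 14 and A(16): 30
merge C(17) and 30: 47
merge D(33) and 47: 80
merge 80 and E(86): 166
Huffman total = 14 + 30 + 47 + 80 + 166 = 337 bits.
Saving = 498 − 337 = 161 bits.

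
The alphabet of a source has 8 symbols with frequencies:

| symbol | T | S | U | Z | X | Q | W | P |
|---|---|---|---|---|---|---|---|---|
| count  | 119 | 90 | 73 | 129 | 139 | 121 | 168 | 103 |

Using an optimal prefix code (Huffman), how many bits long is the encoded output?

2821

Merge the two smallest weights repeatedly:
U(73) + S(90) → 163
P(103) + T(119) → 222
Q(121) + Z(129) → 250
X(139) + 163 → 302
W(168) + 222 → 390
250 + 302 → 552
390 + 552 → 942
The encoded length is the sum of every internal node's weight: 163 + 222 + 250 + 302 + 390 + 552 + 942 = 2821 bits.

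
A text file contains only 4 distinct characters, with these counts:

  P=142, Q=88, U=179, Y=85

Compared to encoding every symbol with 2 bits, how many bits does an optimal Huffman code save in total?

6

Fixed-length: 2 bits × 494 symbols = 988 bits.
Huffman merges:
merge Y(85) and Q(88): 173
merge P(142) and 173: 315
merge U(179) and 315: 494
Huffman total = 173 + 315 + 494 = 982 bits.
Saving = 988 − 982 = 6 bits.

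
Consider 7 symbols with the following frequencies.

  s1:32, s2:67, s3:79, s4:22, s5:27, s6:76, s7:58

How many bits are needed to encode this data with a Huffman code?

Greedily combine the two least-frequent nodes:
merge s4(22) and s5(27): 49
merge s1(32) and 49: 81
merge s7(58) and s2(67): 125
merge s6(76) and s3(79): 155
merge 81 and 125: 206
merge 155 and 206: 361
The encoded length is the sum of every internal node's weight: 49 + 81 + 125 + 155 + 206 + 361 = 977 bits.

977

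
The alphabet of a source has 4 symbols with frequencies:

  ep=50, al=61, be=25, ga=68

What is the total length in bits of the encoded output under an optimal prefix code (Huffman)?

408

Merge the two smallest weights repeatedly:
be(25) + ep(50) → 75
al(61) + ga(68) → 129
75 + 129 → 204
Each symbol's bit-cost is frequency × depth; summing gives 408 bits (equivalently 75 + 129 + 204).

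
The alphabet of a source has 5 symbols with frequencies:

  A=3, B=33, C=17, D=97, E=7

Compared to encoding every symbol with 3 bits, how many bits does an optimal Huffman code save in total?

217

Fixed-length: 3 bits × 157 symbols = 471 bits.
Huffman merges:
merge A(3) and E(7): 10
merge 10 and C(17): 27
merge 27 and B(33): 60
merge 60 and D(97): 157
Huffman total = 10 + 27 + 60 + 157 = 254 bits.
Saving = 471 − 254 = 217 bits.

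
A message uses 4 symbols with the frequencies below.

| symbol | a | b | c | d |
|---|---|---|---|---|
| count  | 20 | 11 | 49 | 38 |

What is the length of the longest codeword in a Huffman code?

3

Merge the two lowest-weight nodes at each step:
merge b(11) and a(20): 31
merge 31 and d(38): 69
merge c(49) and 69: 118
The rarest symbols sit at the bottom; the longest codeword is 3 bits.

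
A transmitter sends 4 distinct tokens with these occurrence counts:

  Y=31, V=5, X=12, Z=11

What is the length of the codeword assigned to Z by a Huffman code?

3

Huffman merges, smallest pair first:
merge V(5) and Z(11): 16
merge X(12) and 16: 28
merge 28 and Y(31): 59
The subtree containing Z is merged 3 times, so code length = 3.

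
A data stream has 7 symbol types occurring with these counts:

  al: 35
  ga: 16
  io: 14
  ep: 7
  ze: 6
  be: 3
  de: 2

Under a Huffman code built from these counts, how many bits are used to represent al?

1

Huffman merges, smallest pair first:
de(2) + be(3) → 5
5 + ze(6) → 11
ep(7) + 11 → 18
io(14) + ga(16) → 30
18 + 30 → 48
al(35) + 48 → 83
al sits one level below the root: a 1-bit codeword.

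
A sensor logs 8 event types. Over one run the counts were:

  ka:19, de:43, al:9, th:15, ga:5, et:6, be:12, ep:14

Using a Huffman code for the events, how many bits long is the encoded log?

337

Merge the two smallest weights repeatedly:
combine ga(5), et(6) → 11
combine al(9), 11 → 20
combine be(12), ep(14) → 26
combine th(15), ka(19) → 34
combine 20, 26 → 46
combine 34, de(43) → 77
combine 46, 77 → 123
Total encoded bits = sum of merged weights = 11 + 20 + 26 + 34 + 46 + 77 + 123 = 337.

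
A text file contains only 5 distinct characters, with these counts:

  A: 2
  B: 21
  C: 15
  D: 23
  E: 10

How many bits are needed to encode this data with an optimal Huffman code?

154

Build the Huffman tree bottom-up:
combine A(2), E(10) → 12
combine 12, C(15) → 27
combine B(21), D(23) → 44
combine 27, 44 → 71
The encoded length is the sum of every internal node's weight: 12 + 27 + 44 + 71 = 154 bits.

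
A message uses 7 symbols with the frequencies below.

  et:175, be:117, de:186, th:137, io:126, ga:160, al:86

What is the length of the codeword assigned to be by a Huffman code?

Huffman merges, smallest pair first:
combine al(86), be(117) → 203
combine io(126), th(137) → 263
combine ga(160), et(175) → 335
combine de(186), 203 → 389
combine 263, 335 → 598
combine 389, 598 → 987
be sits 3 levels below the root, so its codeword is 3 bits.

3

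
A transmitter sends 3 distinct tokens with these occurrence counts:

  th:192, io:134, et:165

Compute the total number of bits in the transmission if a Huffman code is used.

Merge the two smallest weights repeatedly:
merge io(134) and et(165): 299
merge th(192) and 299: 491
Each symbol's bit-cost is frequency × depth; summing gives 790 bits (equivalently 299 + 491).

790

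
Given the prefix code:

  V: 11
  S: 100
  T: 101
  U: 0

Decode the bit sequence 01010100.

UTUS

Read left to right; each codeword is recognised as soon as it completes (prefix code):
  0→U | 101→T | 0→U | 100→S
Decoded message: UTUS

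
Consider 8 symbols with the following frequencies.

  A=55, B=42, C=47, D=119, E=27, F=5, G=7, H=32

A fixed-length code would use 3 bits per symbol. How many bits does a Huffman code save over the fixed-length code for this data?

Fixed-length: 3 bits × 334 symbols = 1002 bits.
Huffman merges:
merge F(5) and G(7): 12
merge 12 and E(27): 39
merge H(32) and 39: 71
merge B(42) and C(47): 89
merge A(55) and 71: 126
merge 89 and D(119): 208
merge 126 and 208: 334
Huffman total = 12 + 39 + 71 + 89 + 126 + 208 + 334 = 879 bits.
Saving = 1002 − 879 = 123 bits.

123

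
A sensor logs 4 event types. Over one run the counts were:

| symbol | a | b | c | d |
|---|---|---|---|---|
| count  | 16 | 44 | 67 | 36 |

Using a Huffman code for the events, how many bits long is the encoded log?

311

Greedily combine the two least-frequent nodes:
a(16) + d(36) → 52
b(44) + 52 → 96
c(67) + 96 → 163
Total encoded bits = sum of merged weights = 52 + 96 + 163 = 311.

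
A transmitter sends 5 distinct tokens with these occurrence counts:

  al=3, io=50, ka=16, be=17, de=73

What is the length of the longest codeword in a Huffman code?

Merge the two lowest-weight nodes at each step:
merge al(3) and ka(16): 19
merge be(17) and 19: 36
merge 36 and io(50): 86
merge de(73) and 86: 159
Maximum depth reached is 4.

4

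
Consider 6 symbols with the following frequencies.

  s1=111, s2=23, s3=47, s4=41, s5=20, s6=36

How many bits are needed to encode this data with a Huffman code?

655

Build the Huffman tree bottom-up:
s5(20) + s2(23) → 43
s6(36) + s4(41) → 77
43 + s3(47) → 90
77 + 90 → 167
s1(111) + 167 → 278
Total encoded bits = sum of merged weights = 43 + 77 + 90 + 167 + 278 = 655.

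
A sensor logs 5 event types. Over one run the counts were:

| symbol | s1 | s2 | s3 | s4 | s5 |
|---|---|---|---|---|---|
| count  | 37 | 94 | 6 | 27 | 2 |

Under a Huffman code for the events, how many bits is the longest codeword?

4

Merge the two lowest-weight nodes at each step:
s5(2) + s3(6) → 8
8 + s4(27) → 35
35 + s1(37) → 72
72 + s2(94) → 166
The rarest symbols sit at the bottom; the longest codeword is 4 bits.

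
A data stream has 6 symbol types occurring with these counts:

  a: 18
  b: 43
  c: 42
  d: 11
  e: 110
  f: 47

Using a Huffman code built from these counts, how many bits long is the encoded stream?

622

Merge the two smallest weights repeatedly:
d(11) + a(18) → 29
29 + c(42) → 71
b(43) + f(47) → 90
71 + 90 → 161
e(110) + 161 → 271
Total encoded bits = sum of merged weights = 29 + 71 + 90 + 161 + 271 = 622.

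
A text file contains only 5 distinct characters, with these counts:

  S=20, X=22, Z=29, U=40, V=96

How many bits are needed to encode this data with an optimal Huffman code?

Build the Huffman tree bottom-up:
combine S(20), X(22) → 42
combine Z(29), U(40) → 69
combine 42, 69 → 111
combine V(96), 111 → 207
Each symbol's bit-cost is frequency × depth; summing gives 429 bits (equivalently 42 + 69 + 111 + 207).

429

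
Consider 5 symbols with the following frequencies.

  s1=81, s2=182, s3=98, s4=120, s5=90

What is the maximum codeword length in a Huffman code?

Merge the two lowest-weight nodes at each step:
combine s1(81), s5(90) → 171
combine s3(98), s4(120) → 218
combine 171, s2(182) → 353
combine 218, 353 → 571
The first pair merged (s1, s5) ends up deepest, at depth 3.

3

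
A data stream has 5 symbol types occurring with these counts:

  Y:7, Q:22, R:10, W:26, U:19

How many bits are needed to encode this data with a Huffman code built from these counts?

Greedily combine the two least-frequent nodes:
Y(7) + R(10) → 17
17 + U(19) → 36
Q(22) + W(26) → 48
36 + 48 → 84
The encoded length is the sum of every internal node's weight: 17 + 36 + 48 + 84 = 185 bits.

185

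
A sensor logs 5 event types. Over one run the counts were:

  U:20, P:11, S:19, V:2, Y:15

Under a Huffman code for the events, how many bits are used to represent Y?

Repeatedly merge the two smallest:
combine V(2), P(11) → 13
combine 13, Y(15) → 28
combine S(19), U(20) → 39
combine 28, 39 → 67
Y sits 2 levels below the root, so its codeword is 2 bits.

2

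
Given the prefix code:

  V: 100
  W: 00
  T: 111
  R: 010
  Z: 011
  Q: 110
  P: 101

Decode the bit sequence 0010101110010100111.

Read left to right; each codeword is recognised as soon as it completes (prefix code):
  00→W | 101→P | 011→Z | 100→V | 101→P | 00→W | 111→T
Decoded message: WPZVPWT

WPZVPWT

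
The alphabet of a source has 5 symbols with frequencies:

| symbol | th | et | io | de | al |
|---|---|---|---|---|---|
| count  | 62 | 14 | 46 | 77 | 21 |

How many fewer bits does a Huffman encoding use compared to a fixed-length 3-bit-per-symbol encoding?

185

Fixed-length: 3 bits × 220 symbols = 660 bits.
Huffman merges:
et(14) + al(21) → 35
35 + io(46) → 81
th(62) + de(77) → 139
81 + 139 → 220
Huffman total = 35 + 81 + 139 + 220 = 475 bits.
Saving = 660 − 475 = 185 bits.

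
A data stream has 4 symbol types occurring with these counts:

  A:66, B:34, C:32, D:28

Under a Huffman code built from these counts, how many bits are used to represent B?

Build the tree from the bottom:
merge D(28) and C(32): 60
merge B(34) and 60: 94
merge A(66) and 94: 160
B's leaf is at depth 2, giving a 2-bit codeword.

2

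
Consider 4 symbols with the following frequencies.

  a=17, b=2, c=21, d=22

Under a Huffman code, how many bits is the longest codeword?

3

Merge the two lowest-weight nodes at each step:
combine b(2), a(17) → 19
combine 19, c(21) → 40
combine d(22), 40 → 62
The first pair merged (b, a) ends up deepest, at depth 3.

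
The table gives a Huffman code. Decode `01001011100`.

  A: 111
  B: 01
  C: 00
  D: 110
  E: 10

Read left to right; each codeword is recognised as soon as it completes (prefix code):
  01→B | 00→C | 10→E | 111→A | 00→C
Decoded message: BCEAC

BCEAC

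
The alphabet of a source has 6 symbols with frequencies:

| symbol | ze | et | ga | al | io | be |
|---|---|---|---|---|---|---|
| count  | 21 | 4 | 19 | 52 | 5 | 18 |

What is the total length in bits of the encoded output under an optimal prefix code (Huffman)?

262

Build the Huffman tree bottom-up:
merge et(4) and io(5): 9
merge 9 and be(18): 27
merge ga(19) and ze(21): 40
merge 27 and 40: 67
merge al(52) and 67: 119
Total encoded bits = sum of merged weights = 9 + 27 + 40 + 67 + 119 = 262.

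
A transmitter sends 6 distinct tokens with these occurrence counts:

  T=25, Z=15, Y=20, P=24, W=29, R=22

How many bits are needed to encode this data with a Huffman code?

351

Build the Huffman tree bottom-up:
combine Z(15), Y(20) → 35
combine R(22), P(24) → 46
combine T(25), W(29) → 54
combine 35, 46 → 81
combine 54, 81 → 135
The encoded length is the sum of every internal node's weight: 35 + 46 + 54 + 81 + 135 = 351 bits.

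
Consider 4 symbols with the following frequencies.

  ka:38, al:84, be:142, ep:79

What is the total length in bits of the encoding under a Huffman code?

661

Merge the two smallest weights repeatedly:
merge ka(38) and ep(79): 117
merge al(84) and 117: 201
merge be(142) and 201: 343
The encoded length is the sum of every internal node's weight: 117 + 201 + 343 = 661 bits.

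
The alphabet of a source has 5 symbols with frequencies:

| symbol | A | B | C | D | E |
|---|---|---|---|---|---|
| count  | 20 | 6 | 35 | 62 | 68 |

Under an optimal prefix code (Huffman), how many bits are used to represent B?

Repeatedly merge the two smallest:
combine B(6), A(20) → 26
combine 26, C(35) → 61
combine 61, D(62) → 123
combine E(68), 123 → 191
The subtree containing B is merged 4 times, so code length = 4.

4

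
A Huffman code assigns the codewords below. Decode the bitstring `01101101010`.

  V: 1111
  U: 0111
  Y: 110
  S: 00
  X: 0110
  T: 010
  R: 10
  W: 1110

Read left to right; each codeword is recognised as soon as it completes (prefix code):
  0110→X | 110→Y | 10→R | 10→R
Decoded message: XYRR

XYRR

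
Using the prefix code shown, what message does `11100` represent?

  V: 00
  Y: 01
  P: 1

PPPV

Read left to right; each codeword is recognised as soon as it completes (prefix code):
  1→P | 1→P | 1→P | 00→V
Decoded message: PPPV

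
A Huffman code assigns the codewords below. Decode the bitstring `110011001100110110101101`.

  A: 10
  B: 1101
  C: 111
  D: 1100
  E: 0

Read left to right; each codeword is recognised as soon as it completes (prefix code):
  1100→D | 1100→D | 1100→D | 1101→B | 10→A | 10→A | 1101→B
Decoded message: DDDBAAB

DDDBAAB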